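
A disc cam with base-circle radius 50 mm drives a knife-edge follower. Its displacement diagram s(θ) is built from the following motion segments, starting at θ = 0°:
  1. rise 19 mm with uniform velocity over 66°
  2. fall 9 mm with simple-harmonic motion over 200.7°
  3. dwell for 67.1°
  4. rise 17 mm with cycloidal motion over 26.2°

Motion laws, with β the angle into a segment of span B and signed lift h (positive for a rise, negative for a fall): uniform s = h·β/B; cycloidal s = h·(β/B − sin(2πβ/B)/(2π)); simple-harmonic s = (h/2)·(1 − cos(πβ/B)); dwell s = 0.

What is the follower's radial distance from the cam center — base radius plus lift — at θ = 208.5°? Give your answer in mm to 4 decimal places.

seg 1 [0°–66°] uniform, h=19: full span → s += 19 → s = 19.0000
seg 2 [66°–266.7°] simple-harmonic, h=-9: θ=208.5° here. β=142.5, B=200.7. -9/2·(1 − cos(π·0.7100)) = -7.2582 → s = 11.7418
radial distance = base radius + s = 50 + 11.7418 = 61.7418

61.7418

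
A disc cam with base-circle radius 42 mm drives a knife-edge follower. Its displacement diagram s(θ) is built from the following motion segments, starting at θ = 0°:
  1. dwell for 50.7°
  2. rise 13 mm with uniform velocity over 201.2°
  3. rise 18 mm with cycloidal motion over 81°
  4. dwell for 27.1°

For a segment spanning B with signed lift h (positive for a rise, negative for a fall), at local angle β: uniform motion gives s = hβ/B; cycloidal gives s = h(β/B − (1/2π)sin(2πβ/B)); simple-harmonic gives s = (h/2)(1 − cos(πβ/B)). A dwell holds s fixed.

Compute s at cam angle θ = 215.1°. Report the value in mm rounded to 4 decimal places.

seg 1 [0°–50.7°] dwell: s stays 0.0000
seg 2 [50.7°–251.9°] uniform, h=13: θ=215.1° here. β=164.4, B=201.2. 13·164.4/201.2 = 10.6223 → s = 10.6223

10.6223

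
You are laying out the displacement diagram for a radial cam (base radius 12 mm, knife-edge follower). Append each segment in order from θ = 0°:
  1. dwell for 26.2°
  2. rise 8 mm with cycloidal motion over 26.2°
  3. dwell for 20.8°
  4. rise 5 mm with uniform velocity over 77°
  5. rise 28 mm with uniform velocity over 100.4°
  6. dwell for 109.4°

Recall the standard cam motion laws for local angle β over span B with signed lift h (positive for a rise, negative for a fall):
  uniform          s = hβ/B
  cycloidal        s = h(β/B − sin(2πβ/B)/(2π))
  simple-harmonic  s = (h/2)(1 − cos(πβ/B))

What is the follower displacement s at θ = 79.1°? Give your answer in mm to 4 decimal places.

seg 1 [0°–26.2°] dwell: s stays 0.0000
seg 2 [26.2°–52.4°] cycloidal, h=8: full span → s += 8 → s = 8.0000
seg 3 [52.4°–73.2°] dwell: s stays 8.0000
seg 4 [73.2°–150.2°] uniform, h=5: θ=79.1° here. β=5.9, B=77. 5·5.9/77 = 0.3831 → s = 8.3831

8.3831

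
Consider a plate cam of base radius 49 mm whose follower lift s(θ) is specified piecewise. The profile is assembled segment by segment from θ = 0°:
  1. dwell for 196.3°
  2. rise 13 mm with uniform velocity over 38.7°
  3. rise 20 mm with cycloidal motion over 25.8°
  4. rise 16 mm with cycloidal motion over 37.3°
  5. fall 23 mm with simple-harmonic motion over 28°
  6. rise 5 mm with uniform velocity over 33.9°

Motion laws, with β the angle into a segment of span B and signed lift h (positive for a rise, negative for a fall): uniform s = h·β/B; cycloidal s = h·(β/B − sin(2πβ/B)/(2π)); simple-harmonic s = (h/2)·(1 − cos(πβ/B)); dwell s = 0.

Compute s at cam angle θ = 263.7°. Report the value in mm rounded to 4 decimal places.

seg 1 [0°–196.3°] dwell: s stays 0.0000
seg 2 [196.3°–235°] uniform, h=13: full span → s += 13 → s = 13.0000
seg 3 [235°–260.8°] cycloidal, h=20: full span → s += 20 → s = 33.0000
seg 4 [260.8°–298.1°] cycloidal, h=16: θ=263.7° here. β=2.9, B=37.3. 16·(0.0777 − sin(2π·0.0777)/(2π)) = 0.0489 → s = 33.0489

33.0489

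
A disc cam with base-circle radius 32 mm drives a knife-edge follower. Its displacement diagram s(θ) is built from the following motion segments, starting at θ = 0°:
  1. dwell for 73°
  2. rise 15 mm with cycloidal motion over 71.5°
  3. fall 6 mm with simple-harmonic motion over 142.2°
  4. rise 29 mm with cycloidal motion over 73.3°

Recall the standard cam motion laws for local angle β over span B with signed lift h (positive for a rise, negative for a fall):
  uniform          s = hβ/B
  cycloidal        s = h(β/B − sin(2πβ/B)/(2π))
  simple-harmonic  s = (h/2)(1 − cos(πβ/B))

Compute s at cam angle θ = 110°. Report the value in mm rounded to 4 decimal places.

seg 1 [0°–73°] dwell: s stays 0.0000
seg 2 [73°–144.5°] cycloidal, h=15: θ=110° here. β=37, B=71.5. 15·(0.5175 − sin(2π·0.5175)/(2π)) = 8.0239 → s = 8.0239

8.0239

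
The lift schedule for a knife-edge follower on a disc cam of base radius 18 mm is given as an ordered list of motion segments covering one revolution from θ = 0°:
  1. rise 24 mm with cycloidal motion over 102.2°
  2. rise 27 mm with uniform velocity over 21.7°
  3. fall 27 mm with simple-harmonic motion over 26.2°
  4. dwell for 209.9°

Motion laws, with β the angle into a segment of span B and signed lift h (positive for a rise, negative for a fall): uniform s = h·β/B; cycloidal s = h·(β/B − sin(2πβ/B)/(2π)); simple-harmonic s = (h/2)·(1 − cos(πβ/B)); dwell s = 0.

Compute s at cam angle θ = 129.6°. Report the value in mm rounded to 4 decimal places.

seg 1 [0°–102.2°] cycloidal, h=24: full span → s += 24 → s = 24.0000
seg 2 [102.2°–123.9°] uniform, h=27: full span → s += 27 → s = 51.0000
seg 3 [123.9°–150.1°] simple-harmonic, h=-27: θ=129.6° here. β=5.7, B=26.2. -27/2·(1 − cos(π·0.2176)) = -3.0323 → s = 47.9677

47.9677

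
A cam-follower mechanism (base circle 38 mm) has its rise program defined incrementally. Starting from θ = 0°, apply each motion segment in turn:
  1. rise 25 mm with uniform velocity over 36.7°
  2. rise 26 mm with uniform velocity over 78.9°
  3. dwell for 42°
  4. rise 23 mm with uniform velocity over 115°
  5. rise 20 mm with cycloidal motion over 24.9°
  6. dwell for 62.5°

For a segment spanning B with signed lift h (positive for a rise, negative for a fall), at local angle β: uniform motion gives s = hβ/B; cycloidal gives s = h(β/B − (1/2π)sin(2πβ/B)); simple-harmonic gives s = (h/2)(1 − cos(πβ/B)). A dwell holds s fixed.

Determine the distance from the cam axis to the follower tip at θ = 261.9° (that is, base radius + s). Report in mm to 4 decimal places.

seg 1 [0°–36.7°] uniform, h=25: full span → s += 25 → s = 25.0000
seg 2 [36.7°–115.6°] uniform, h=26: full span → s += 26 → s = 51.0000
seg 3 [115.6°–157.6°] dwell: s stays 51.0000
seg 4 [157.6°–272.6°] uniform, h=23: θ=261.9° here. β=104.3, B=115. 23·104.3/115 = 20.8600 → s = 71.8600
radial distance = base radius + s = 38 + 71.8600 = 109.8600

109.8600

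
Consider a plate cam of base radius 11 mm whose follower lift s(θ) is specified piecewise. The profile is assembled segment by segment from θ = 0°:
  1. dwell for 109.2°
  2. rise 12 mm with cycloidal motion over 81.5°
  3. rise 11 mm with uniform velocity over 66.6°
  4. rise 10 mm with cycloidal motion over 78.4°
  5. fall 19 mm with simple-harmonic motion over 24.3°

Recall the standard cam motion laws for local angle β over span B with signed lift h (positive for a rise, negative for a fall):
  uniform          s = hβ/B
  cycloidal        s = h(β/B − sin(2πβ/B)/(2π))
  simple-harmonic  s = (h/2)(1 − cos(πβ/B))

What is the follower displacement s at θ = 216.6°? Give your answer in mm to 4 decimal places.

seg 1 [0°–109.2°] dwell: s stays 0.0000
seg 2 [109.2°–190.7°] cycloidal, h=12: full span → s += 12 → s = 12.0000
seg 3 [190.7°–257.3°] uniform, h=11: θ=216.6° here. β=25.9, B=66.6. 11·25.9/66.6 = 4.2778 → s = 16.2778

16.2778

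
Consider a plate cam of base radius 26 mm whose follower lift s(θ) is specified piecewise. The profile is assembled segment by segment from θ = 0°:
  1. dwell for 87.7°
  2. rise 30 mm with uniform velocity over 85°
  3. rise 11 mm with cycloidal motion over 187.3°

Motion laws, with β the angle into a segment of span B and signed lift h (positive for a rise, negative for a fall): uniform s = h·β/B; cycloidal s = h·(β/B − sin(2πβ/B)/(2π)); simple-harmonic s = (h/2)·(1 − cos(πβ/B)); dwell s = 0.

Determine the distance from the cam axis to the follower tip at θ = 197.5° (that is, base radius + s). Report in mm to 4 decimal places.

seg 1 [0°–87.7°] dwell: s stays 0.0000
seg 2 [87.7°–172.7°] uniform, h=30: full span → s += 30 → s = 30.0000
seg 3 [172.7°–360°] cycloidal, h=11: θ=197.5° here. β=24.8, B=187.3. 11·(0.1324 − sin(2π·0.1324)/(2π)) = 0.1623 → s = 30.1623
radial distance = base radius + s = 26 + 30.1623 = 56.1623

56.1623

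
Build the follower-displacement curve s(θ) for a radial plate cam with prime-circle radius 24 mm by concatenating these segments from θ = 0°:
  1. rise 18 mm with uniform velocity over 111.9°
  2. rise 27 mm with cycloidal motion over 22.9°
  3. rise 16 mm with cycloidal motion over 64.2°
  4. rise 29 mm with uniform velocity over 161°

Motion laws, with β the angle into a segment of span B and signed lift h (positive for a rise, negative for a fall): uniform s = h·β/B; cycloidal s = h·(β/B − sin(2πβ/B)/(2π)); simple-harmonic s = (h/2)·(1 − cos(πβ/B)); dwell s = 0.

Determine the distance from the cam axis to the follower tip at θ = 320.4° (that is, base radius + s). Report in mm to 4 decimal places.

seg 1 [0°–111.9°] uniform, h=18: full span → s += 18 → s = 18.0000
seg 2 [111.9°–134.8°] cycloidal, h=27: full span → s += 27 → s = 45.0000
seg 3 [134.8°–199°] cycloidal, h=16: full span → s += 16 → s = 61.0000
seg 4 [199°–360°] uniform, h=29: θ=320.4° here. β=121.4, B=161. 29·121.4/161 = 21.8671 → s = 82.8671
radial distance = base radius + s = 24 + 82.8671 = 106.8671

106.8671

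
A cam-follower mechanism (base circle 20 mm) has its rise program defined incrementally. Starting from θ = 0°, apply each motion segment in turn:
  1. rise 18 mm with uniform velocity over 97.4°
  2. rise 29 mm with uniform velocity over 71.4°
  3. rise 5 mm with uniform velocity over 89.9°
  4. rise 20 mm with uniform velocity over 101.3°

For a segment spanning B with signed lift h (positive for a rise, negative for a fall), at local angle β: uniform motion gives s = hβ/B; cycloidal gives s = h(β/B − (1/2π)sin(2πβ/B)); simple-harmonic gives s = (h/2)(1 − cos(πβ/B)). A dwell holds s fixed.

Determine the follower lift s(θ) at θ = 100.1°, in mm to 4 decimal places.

seg 1 [0°–97.4°] uniform, h=18: full span → s += 18 → s = 18.0000
seg 2 [97.4°–168.8°] uniform, h=29: θ=100.1° here. β=2.7, B=71.4. 29·2.7/71.4 = 1.0966 → s = 19.0966

19.0966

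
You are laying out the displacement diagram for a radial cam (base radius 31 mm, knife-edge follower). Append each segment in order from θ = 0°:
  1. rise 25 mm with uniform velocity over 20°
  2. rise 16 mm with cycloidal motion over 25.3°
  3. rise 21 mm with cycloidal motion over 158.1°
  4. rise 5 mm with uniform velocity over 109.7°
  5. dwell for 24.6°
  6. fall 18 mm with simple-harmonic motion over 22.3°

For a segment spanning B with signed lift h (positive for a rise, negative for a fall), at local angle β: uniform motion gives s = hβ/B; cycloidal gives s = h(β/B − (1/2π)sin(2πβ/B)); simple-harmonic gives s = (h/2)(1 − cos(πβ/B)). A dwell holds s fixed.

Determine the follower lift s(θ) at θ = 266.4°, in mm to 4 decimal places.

seg 1 [0°–20°] uniform, h=25: full span → s += 25 → s = 25.0000
seg 2 [20°–45.3°] cycloidal, h=16: full span → s += 16 → s = 41.0000
seg 3 [45.3°–203.4°] cycloidal, h=21: full span → s += 21 → s = 62.0000
seg 4 [203.4°–313.1°] uniform, h=5: θ=266.4° here. β=63, B=109.7. 5·63/109.7 = 2.8715 → s = 64.8715

64.8715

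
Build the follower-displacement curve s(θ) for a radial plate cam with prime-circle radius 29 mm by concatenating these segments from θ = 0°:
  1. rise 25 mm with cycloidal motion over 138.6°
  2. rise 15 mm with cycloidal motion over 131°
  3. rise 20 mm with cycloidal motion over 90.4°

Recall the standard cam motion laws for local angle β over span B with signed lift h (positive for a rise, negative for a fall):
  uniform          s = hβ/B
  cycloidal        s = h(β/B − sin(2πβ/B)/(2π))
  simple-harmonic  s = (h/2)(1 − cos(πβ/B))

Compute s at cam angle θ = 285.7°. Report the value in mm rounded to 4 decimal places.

seg 1 [0°–138.6°] cycloidal, h=25: full span → s += 25 → s = 25.0000
seg 2 [138.6°–269.6°] cycloidal, h=15: full span → s += 15 → s = 40.0000
seg 3 [269.6°–360°] cycloidal, h=20: θ=285.7° here. β=16.1, B=90.4. 20·(0.1781 − sin(2π·0.1781)/(2π)) = 0.6982 → s = 40.6982

40.6982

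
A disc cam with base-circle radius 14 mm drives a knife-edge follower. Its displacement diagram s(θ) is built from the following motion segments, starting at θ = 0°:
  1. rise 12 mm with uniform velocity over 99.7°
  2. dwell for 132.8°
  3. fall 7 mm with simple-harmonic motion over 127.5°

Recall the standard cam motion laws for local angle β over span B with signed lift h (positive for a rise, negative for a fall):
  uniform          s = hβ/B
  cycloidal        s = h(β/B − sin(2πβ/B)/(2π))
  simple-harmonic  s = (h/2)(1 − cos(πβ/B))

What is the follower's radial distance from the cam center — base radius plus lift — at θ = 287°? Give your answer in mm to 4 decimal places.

seg 1 [0°–99.7°] uniform, h=12: full span → s += 12 → s = 12.0000
seg 2 [99.7°–232.5°] dwell: s stays 12.0000
seg 3 [232.5°–360°] simple-harmonic, h=-7: θ=287° here. β=54.5, B=127.5. -7/2·(1 − cos(π·0.4275)) = -2.7092 → s = 9.2908
radial distance = base radius + s = 14 + 9.2908 = 23.2908

23.2908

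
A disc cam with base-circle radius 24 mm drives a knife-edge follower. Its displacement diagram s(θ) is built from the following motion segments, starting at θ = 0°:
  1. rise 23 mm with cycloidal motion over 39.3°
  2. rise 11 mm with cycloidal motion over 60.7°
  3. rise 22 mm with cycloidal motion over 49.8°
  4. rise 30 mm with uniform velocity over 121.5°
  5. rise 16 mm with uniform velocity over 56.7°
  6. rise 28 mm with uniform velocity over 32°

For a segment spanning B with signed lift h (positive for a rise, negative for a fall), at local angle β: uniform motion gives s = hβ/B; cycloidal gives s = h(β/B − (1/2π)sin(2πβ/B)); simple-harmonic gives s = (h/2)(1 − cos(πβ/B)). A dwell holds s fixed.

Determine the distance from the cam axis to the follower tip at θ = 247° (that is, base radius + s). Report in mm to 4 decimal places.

seg 1 [0°–39.3°] cycloidal, h=23: full span → s += 23 → s = 23.0000
seg 2 [39.3°–100°] cycloidal, h=11: full span → s += 11 → s = 34.0000
seg 3 [100°–149.8°] cycloidal, h=22: full span → s += 22 → s = 56.0000
seg 4 [149.8°–271.3°] uniform, h=30: θ=247° here. β=97.2, B=121.5. 30·97.2/121.5 = 24.0000 → s = 80.0000
radial distance = base radius + s = 24 + 80.0000 = 104.0000

104.0000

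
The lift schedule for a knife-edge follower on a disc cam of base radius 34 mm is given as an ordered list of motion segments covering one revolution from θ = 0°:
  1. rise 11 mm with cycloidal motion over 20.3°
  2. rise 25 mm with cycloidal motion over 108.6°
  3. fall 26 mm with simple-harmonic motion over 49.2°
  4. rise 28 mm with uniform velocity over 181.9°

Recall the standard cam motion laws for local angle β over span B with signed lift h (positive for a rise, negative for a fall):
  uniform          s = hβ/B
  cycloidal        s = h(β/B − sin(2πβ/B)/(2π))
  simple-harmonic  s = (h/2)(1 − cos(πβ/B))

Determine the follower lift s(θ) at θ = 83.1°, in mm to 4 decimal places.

seg 1 [0°–20.3°] cycloidal, h=11: full span → s += 11 → s = 11.0000
seg 2 [20.3°–128.9°] cycloidal, h=25: θ=83.1° here. β=62.8, B=108.6. 25·(0.5783 − sin(2π·0.5783)/(2π)) = 16.3355 → s = 27.3355

27.3355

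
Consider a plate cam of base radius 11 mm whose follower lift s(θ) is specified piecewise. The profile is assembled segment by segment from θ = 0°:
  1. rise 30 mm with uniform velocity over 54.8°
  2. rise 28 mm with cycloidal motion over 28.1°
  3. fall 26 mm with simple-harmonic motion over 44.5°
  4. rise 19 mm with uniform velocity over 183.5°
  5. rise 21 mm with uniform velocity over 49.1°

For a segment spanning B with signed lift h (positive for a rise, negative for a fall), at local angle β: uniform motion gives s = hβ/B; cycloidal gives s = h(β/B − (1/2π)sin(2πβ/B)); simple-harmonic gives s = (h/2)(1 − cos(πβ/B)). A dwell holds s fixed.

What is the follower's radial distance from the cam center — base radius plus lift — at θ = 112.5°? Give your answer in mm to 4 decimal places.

seg 1 [0°–54.8°] uniform, h=30: full span → s += 30 → s = 30.0000
seg 2 [54.8°–82.9°] cycloidal, h=28: full span → s += 28 → s = 58.0000
seg 3 [82.9°–127.4°] simple-harmonic, h=-26: θ=112.5° here. β=29.6, B=44.5. -26/2·(1 − cos(π·0.6652)) = -19.4469 → s = 38.5531
radial distance = base radius + s = 11 + 38.5531 = 49.5531

49.5531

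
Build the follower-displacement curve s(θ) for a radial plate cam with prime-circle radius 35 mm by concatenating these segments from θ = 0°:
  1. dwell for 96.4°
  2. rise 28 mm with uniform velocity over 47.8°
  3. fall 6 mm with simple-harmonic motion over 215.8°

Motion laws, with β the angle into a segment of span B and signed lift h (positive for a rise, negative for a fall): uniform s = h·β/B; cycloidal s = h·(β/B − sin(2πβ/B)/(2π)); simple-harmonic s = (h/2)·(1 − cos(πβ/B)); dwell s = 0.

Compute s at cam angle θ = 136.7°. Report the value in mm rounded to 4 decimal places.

seg 1 [0°–96.4°] dwell: s stays 0.0000
seg 2 [96.4°–144.2°] uniform, h=28: θ=136.7° here. β=40.3, B=47.8. 28·40.3/47.8 = 23.6067 → s = 23.6067

23.6067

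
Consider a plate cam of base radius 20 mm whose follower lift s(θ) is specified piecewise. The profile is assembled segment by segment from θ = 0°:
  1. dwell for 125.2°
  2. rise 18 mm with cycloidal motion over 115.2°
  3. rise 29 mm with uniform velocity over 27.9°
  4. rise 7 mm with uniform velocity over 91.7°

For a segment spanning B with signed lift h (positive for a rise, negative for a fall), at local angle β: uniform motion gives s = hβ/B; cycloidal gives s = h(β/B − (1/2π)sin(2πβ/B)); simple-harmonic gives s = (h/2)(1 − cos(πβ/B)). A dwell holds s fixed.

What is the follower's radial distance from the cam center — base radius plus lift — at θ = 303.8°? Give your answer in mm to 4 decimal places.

seg 1 [0°–125.2°] dwell: s stays 0.0000
seg 2 [125.2°–240.4°] cycloidal, h=18: full span → s += 18 → s = 18.0000
seg 3 [240.4°–268.3°] uniform, h=29: full span → s += 29 → s = 47.0000
seg 4 [268.3°–360°] uniform, h=7: θ=303.8° here. β=35.5, B=91.7. 7·35.5/91.7 = 2.7099 → s = 49.7099
radial distance = base radius + s = 20 + 49.7099 = 69.7099

69.7099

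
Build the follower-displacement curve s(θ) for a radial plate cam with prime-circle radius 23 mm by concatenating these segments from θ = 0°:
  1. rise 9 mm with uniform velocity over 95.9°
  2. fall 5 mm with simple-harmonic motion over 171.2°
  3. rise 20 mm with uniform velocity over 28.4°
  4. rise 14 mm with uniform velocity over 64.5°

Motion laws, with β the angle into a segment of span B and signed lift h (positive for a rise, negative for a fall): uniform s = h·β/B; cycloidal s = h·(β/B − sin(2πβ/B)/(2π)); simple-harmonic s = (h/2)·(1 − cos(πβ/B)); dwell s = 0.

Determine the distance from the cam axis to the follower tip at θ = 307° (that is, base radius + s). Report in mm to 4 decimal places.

seg 1 [0°–95.9°] uniform, h=9: full span → s += 9 → s = 9.0000
seg 2 [95.9°–267.1°] simple-harmonic, h=-5: full span → s += -5 → s = 4.0000
seg 3 [267.1°–295.5°] uniform, h=20: full span → s += 20 → s = 24.0000
seg 4 [295.5°–360°] uniform, h=14: θ=307° here. β=11.5, B=64.5. 14·11.5/64.5 = 2.4961 → s = 26.4961
radial distance = base radius + s = 23 + 26.4961 = 49.4961

49.4961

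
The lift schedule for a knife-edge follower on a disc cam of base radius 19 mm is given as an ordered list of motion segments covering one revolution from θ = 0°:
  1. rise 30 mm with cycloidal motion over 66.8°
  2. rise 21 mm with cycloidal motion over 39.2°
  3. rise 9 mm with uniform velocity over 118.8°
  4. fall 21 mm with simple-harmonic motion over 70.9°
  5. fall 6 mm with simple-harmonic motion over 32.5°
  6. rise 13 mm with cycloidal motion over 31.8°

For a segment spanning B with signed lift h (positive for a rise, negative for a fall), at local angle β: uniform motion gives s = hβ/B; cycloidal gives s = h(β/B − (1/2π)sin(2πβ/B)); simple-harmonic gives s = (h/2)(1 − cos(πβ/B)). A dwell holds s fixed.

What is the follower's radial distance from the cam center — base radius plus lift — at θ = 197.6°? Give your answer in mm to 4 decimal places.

seg 1 [0°–66.8°] cycloidal, h=30: full span → s += 30 → s = 30.0000
seg 2 [66.8°–106°] cycloidal, h=21: full span → s += 21 → s = 51.0000
seg 3 [106°–224.8°] uniform, h=9: θ=197.6° here. β=91.6, B=118.8. 9·91.6/118.8 = 6.9394 → s = 57.9394
radial distance = base radius + s = 19 + 57.9394 = 76.9394

76.9394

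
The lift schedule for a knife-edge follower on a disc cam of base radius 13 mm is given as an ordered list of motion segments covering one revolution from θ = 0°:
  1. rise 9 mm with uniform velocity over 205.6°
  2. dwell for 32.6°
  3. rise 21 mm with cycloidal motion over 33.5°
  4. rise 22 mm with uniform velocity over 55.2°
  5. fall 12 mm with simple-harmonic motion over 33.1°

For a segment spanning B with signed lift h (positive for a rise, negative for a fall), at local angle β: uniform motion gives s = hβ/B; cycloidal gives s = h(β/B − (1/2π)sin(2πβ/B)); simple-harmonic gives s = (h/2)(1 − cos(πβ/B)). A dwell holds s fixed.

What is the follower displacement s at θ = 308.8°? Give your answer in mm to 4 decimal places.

seg 1 [0°–205.6°] uniform, h=9: full span → s += 9 → s = 9.0000
seg 2 [205.6°–238.2°] dwell: s stays 9.0000
seg 3 [238.2°–271.7°] cycloidal, h=21: full span → s += 21 → s = 30.0000
seg 4 [271.7°–326.9°] uniform, h=22: θ=308.8° here. β=37.1, B=55.2. 22·37.1/55.2 = 14.7862 → s = 44.7862

44.7862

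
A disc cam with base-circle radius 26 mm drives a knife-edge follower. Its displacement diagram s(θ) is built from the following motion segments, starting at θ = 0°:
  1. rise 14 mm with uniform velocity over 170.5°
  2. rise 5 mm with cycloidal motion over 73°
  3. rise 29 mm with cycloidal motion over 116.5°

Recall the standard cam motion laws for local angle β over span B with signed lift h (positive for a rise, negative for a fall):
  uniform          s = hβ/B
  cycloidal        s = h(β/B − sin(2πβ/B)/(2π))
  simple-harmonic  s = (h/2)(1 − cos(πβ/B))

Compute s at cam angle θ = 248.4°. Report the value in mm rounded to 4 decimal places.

seg 1 [0°–170.5°] uniform, h=14: full span → s += 14 → s = 14.0000
seg 2 [170.5°–243.5°] cycloidal, h=5: full span → s += 5 → s = 19.0000
seg 3 [243.5°–360°] cycloidal, h=29: θ=248.4° here. β=4.9, B=116.5. 29·(0.0421 − sin(2π·0.0421)/(2π)) = 0.0141 → s = 19.0141

19.0141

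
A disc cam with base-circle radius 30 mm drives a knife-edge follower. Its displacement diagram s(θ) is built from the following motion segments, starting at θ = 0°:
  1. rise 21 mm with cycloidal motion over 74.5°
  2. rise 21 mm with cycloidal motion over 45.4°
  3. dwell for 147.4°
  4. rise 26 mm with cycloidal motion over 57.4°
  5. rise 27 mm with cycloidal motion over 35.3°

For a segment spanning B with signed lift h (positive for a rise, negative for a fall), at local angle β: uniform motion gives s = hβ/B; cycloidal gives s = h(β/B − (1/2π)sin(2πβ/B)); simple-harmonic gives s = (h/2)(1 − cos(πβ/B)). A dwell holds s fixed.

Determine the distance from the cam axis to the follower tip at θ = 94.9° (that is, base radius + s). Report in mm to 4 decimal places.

seg 1 [0°–74.5°] cycloidal, h=21: full span → s += 21 → s = 21.0000
seg 2 [74.5°–119.9°] cycloidal, h=21: θ=94.9° here. β=20.4, B=45.4. 21·(0.4493 − sin(2π·0.4493)/(2π)) = 8.3901 → s = 29.3901
radial distance = base radius + s = 30 + 29.3901 = 59.3901

59.3901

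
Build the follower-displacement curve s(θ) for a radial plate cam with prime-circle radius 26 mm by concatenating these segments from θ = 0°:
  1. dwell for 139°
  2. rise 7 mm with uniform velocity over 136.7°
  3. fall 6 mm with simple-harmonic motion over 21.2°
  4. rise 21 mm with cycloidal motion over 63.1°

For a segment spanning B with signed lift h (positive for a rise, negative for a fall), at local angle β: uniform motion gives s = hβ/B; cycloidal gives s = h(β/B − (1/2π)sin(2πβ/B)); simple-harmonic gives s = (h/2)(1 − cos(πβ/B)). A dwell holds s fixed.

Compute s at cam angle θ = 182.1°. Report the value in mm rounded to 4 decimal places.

seg 1 [0°–139°] dwell: s stays 0.0000
seg 2 [139°–275.7°] uniform, h=7: θ=182.1° here. β=43.1, B=136.7. 7·43.1/136.7 = 2.2070 → s = 2.2070

2.2070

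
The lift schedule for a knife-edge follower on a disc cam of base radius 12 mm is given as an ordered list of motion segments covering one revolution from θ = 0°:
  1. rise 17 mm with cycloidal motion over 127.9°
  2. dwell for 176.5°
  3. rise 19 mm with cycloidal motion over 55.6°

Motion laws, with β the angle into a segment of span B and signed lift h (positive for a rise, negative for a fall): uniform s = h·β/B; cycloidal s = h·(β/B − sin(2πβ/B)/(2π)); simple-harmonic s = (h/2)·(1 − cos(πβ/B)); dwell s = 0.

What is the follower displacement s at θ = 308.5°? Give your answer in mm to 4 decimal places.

seg 1 [0°–127.9°] cycloidal, h=17: full span → s += 17 → s = 17.0000
seg 2 [127.9°–304.4°] dwell: s stays 17.0000
seg 3 [304.4°–360°] cycloidal, h=19: θ=308.5° here. β=4.1, B=55.6. 19·(0.0737 − sin(2π·0.0737)/(2π)) = 0.0496 → s = 17.0496

17.0496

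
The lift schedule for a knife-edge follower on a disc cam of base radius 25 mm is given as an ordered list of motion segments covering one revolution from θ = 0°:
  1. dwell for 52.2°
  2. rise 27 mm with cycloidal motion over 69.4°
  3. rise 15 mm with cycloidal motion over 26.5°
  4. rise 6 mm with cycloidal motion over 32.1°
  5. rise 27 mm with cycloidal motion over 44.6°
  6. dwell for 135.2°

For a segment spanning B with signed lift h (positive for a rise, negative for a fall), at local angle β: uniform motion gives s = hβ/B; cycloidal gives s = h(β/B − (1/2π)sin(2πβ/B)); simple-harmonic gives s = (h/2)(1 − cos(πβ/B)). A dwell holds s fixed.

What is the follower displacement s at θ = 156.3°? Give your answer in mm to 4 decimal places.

seg 1 [0°–52.2°] dwell: s stays 0.0000
seg 2 [52.2°–121.6°] cycloidal, h=27: full span → s += 27 → s = 27.0000
seg 3 [121.6°–148.1°] cycloidal, h=15: full span → s += 15 → s = 42.0000
seg 4 [148.1°–180.2°] cycloidal, h=6: θ=156.3° here. β=8.2, B=32.1. 6·(0.2555 − sin(2π·0.2555)/(2π)) = 0.5783 → s = 42.5783

42.5783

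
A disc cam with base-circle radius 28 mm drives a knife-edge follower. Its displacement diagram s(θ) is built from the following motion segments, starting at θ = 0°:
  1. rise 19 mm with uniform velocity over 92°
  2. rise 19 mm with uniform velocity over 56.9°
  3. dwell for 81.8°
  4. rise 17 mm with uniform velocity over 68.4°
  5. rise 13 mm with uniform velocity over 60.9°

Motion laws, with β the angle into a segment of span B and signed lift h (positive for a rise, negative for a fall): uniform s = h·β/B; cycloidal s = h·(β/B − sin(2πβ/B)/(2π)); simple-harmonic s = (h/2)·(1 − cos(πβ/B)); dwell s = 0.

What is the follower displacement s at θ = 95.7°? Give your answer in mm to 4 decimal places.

seg 1 [0°–92°] uniform, h=19: full span → s += 19 → s = 19.0000
seg 2 [92°–148.9°] uniform, h=19: θ=95.7° here. β=3.7, B=56.9. 19·3.7/56.9 = 1.2355 → s = 20.2355

20.2355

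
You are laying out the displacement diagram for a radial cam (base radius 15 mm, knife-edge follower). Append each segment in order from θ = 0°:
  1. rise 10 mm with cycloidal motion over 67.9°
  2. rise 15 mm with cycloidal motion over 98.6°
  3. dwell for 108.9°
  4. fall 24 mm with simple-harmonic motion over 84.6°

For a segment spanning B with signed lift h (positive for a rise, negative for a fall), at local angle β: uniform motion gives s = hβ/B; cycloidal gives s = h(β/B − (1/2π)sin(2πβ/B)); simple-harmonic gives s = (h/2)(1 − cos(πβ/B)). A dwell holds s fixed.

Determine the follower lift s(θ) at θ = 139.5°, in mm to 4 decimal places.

seg 1 [0°–67.9°] cycloidal, h=10: full span → s += 10 → s = 10.0000
seg 2 [67.9°–166.5°] cycloidal, h=15: θ=139.5° here. β=71.6, B=98.6. 15·(0.7262 − sin(2π·0.7262)/(2π)) = 13.2531 → s = 23.2531

23.2531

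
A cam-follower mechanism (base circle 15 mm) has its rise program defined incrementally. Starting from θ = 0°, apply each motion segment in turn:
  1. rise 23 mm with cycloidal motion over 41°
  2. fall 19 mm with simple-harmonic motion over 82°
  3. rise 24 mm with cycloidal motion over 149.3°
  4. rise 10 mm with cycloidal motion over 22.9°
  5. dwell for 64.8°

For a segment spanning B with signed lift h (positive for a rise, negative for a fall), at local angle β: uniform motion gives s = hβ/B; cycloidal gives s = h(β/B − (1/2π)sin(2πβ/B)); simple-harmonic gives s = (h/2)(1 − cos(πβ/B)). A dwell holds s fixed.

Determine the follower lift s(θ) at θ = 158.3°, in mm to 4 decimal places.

seg 1 [0°–41°] cycloidal, h=23: full span → s += 23 → s = 23.0000
seg 2 [41°–123°] simple-harmonic, h=-19: full span → s += -19 → s = 4.0000
seg 3 [123°–272.3°] cycloidal, h=24: θ=158.3° here. β=35.3, B=149.3. 24·(0.2364 − sin(2π·0.2364)/(2π)) = 1.8686 → s = 5.8686

5.8686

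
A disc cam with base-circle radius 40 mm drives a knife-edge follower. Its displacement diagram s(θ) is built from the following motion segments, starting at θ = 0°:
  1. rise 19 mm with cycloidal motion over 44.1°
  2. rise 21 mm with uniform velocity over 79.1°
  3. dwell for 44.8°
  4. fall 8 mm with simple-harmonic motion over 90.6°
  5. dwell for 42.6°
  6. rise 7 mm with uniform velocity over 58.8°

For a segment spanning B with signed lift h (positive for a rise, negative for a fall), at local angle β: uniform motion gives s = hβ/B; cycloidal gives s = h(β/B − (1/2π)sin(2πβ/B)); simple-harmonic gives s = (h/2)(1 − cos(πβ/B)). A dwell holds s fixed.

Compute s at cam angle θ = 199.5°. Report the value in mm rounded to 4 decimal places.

seg 1 [0°–44.1°] cycloidal, h=19: full span → s += 19 → s = 19.0000
seg 2 [44.1°–123.2°] uniform, h=21: full span → s += 21 → s = 40.0000
seg 3 [123.2°–168°] dwell: s stays 40.0000
seg 4 [168°–258.6°] simple-harmonic, h=-8: θ=199.5° here. β=31.5, B=90.6. -8/2·(1 − cos(π·0.3477)) = -2.1581 → s = 37.8419

37.8419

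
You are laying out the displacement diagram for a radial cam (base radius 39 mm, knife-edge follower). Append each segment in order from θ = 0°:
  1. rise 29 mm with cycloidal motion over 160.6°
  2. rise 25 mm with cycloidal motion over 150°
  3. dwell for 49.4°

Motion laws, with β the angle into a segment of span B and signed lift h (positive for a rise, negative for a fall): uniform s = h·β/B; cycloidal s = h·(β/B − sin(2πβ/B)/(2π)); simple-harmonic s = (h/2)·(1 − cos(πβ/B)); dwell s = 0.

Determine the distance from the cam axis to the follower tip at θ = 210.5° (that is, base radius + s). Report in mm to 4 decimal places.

seg 1 [0°–160.6°] cycloidal, h=29: full span → s += 29 → s = 29.0000
seg 2 [160.6°–310.6°] cycloidal, h=25: θ=210.5° here. β=49.9, B=150. 25·(0.3327 − sin(2π·0.3327)/(2π)) = 4.8626 → s = 33.8626
radial distance = base radius + s = 39 + 33.8626 = 72.8626

72.8626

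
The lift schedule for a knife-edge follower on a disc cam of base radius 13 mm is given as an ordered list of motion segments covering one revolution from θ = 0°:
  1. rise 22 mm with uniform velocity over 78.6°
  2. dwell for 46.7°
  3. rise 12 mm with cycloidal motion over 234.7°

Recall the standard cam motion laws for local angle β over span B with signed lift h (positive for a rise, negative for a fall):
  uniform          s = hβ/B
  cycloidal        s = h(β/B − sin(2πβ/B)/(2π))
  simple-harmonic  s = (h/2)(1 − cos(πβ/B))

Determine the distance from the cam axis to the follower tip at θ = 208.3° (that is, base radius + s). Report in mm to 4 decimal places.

seg 1 [0°–78.6°] uniform, h=22: full span → s += 22 → s = 22.0000
seg 2 [78.6°–125.3°] dwell: s stays 22.0000
seg 3 [125.3°–360°] cycloidal, h=12: θ=208.3° here. β=83, B=234.7. 12·(0.3536 − sin(2π·0.3536)/(2π)) = 2.7247 → s = 24.7247
radial distance = base radius + s = 13 + 24.7247 = 37.7247

37.7247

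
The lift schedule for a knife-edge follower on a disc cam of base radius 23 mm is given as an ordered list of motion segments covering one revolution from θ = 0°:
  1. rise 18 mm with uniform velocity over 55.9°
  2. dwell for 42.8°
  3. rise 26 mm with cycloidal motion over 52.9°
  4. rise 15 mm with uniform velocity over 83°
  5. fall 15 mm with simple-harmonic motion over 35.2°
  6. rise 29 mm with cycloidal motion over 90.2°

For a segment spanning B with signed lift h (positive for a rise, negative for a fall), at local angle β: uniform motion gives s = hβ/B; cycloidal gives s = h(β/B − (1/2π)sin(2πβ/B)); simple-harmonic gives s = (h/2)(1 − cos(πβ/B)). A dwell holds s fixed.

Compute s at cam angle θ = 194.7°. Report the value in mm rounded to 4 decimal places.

seg 1 [0°–55.9°] uniform, h=18: full span → s += 18 → s = 18.0000
seg 2 [55.9°–98.7°] dwell: s stays 18.0000
seg 3 [98.7°–151.6°] cycloidal, h=26: full span → s += 26 → s = 44.0000
seg 4 [151.6°–234.6°] uniform, h=15: θ=194.7° here. β=43.1, B=83. 15·43.1/83 = 7.7892 → s = 51.7892

51.7892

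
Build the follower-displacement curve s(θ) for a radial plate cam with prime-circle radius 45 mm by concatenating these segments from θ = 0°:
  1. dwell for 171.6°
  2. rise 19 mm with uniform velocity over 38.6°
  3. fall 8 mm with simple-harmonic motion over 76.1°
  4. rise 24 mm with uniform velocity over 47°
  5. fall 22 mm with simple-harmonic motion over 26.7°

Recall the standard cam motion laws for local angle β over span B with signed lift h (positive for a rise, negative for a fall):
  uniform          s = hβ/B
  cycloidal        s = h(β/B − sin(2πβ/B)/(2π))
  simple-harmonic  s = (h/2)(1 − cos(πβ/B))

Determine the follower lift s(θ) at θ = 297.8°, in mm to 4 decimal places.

seg 1 [0°–171.6°] dwell: s stays 0.0000
seg 2 [171.6°–210.2°] uniform, h=19: full span → s += 19 → s = 19.0000
seg 3 [210.2°–286.3°] simple-harmonic, h=-8: full span → s += -8 → s = 11.0000
seg 4 [286.3°–333.3°] uniform, h=24: θ=297.8° here. β=11.5, B=47. 24·11.5/47 = 5.8723 → s = 16.8723

16.8723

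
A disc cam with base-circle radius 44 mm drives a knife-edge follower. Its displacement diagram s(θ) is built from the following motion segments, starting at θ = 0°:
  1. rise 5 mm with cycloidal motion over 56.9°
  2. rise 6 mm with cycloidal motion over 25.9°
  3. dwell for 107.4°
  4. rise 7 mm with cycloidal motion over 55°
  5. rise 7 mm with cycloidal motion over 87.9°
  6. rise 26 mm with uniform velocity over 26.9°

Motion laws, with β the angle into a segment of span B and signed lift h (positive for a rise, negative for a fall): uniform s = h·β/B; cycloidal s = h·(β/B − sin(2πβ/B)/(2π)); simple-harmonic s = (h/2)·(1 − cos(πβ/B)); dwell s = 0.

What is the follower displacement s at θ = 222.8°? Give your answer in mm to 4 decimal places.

seg 1 [0°–56.9°] cycloidal, h=5: full span → s += 5 → s = 5.0000
seg 2 [56.9°–82.8°] cycloidal, h=6: full span → s += 6 → s = 11.0000
seg 3 [82.8°–190.2°] dwell: s stays 11.0000
seg 4 [190.2°–245.2°] cycloidal, h=7: θ=222.8° here. β=32.6, B=55. 7·(0.5927 − sin(2π·0.5927)/(2π)) = 4.7621 → s = 15.7621

15.7621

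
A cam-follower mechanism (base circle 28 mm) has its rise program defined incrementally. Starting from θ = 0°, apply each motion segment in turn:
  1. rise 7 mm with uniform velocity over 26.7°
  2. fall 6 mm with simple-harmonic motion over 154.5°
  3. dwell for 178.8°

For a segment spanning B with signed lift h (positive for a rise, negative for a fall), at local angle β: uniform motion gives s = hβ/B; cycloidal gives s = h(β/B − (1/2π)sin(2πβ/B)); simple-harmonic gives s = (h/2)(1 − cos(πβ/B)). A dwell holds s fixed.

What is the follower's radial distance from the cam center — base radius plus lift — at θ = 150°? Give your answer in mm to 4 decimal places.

seg 1 [0°–26.7°] uniform, h=7: full span → s += 7 → s = 7.0000
seg 2 [26.7°–181.2°] simple-harmonic, h=-6: θ=150° here. β=123.3, B=154.5. -6/2·(1 − cos(π·0.7981)) = -5.4162 → s = 1.5838
radial distance = base radius + s = 28 + 1.5838 = 29.5838

29.5838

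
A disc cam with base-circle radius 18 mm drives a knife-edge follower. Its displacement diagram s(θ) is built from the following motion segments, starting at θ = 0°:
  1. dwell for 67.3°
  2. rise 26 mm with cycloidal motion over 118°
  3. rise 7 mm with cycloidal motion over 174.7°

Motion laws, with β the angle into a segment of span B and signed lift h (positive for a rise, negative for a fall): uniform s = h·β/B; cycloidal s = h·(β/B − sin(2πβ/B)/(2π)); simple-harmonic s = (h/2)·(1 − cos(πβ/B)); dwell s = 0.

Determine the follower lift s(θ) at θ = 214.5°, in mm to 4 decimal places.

seg 1 [0°–67.3°] dwell: s stays 0.0000
seg 2 [67.3°–185.3°] cycloidal, h=26: full span → s += 26 → s = 26.0000
seg 3 [185.3°–360°] cycloidal, h=7: θ=214.5° here. β=29.2, B=174.7. 7·(0.1671 − sin(2π·0.1671)/(2π)) = 0.2035 → s = 26.2035

26.2035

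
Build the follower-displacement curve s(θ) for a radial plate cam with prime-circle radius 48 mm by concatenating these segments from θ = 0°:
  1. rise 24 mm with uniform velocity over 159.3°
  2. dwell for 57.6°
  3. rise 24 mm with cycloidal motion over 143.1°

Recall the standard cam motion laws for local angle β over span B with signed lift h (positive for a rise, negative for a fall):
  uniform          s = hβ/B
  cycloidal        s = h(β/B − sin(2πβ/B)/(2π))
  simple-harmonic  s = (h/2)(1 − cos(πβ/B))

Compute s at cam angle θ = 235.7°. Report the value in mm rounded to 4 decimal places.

seg 1 [0°–159.3°] uniform, h=24: full span → s += 24 → s = 24.0000
seg 2 [159.3°–216.9°] dwell: s stays 24.0000
seg 3 [216.9°–360°] cycloidal, h=24: θ=235.7° here. β=18.8, B=143.1. 24·(0.1314 − sin(2π·0.1314)/(2π)) = 0.3461 → s = 24.3461

24.3461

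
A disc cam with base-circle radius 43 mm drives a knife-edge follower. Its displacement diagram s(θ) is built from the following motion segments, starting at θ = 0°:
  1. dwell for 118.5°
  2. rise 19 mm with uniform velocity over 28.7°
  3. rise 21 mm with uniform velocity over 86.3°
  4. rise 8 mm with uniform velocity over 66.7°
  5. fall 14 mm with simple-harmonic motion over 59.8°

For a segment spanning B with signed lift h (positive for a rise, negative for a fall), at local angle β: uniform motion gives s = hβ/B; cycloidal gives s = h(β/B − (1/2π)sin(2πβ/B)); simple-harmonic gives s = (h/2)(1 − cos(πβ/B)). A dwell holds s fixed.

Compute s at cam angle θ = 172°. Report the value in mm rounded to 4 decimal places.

seg 1 [0°–118.5°] dwell: s stays 0.0000
seg 2 [118.5°–147.2°] uniform, h=19: full span → s += 19 → s = 19.0000
seg 3 [147.2°–233.5°] uniform, h=21: θ=172° here. β=24.8, B=86.3. 21·24.8/86.3 = 6.0348 → s = 25.0348

25.0348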